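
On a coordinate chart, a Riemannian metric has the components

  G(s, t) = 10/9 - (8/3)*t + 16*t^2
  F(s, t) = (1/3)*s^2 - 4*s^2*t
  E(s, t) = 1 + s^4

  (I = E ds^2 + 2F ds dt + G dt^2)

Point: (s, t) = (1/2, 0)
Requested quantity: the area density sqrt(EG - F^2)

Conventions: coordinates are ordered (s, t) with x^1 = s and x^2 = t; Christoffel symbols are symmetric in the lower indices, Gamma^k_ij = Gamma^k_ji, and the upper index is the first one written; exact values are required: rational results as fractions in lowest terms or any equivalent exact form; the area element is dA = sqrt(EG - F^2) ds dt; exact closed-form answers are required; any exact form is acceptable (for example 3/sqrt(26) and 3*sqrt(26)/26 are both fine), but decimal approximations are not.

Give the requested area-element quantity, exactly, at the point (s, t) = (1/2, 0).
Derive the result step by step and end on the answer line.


E = 17/16, F = 1/12, G = 10/9; EG - F^2 = 169/144

Answer: sqrt(EG - F^2) = 13/12


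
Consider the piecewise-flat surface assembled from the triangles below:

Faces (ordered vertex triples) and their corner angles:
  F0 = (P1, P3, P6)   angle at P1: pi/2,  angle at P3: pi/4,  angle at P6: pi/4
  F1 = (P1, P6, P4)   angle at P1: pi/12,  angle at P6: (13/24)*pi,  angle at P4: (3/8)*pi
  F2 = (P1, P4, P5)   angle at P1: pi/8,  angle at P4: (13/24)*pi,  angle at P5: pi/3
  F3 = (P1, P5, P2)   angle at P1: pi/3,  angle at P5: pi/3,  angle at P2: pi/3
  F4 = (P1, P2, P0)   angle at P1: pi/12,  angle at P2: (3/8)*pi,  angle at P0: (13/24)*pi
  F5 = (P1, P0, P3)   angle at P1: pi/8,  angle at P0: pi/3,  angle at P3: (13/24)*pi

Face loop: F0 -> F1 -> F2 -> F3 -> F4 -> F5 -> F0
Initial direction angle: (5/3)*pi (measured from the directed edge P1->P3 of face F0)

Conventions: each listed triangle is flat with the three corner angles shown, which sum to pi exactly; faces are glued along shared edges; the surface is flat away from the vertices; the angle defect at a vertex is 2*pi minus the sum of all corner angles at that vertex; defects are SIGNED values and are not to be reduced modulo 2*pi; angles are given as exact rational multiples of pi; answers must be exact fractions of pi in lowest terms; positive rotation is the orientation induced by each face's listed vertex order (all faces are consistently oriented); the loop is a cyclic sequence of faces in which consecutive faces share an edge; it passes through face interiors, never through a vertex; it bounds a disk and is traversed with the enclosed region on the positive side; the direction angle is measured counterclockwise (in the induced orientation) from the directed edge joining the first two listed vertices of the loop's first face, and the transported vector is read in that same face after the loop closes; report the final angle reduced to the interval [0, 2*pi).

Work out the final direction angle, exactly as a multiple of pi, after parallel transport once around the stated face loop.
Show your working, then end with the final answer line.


enclosed vertex P1: corner angles sum to (5/4)*pi, defect = 2*pi - (5/4)*pi = (3/4)*pi
the rotation equals the total enclosed defect, so the final angle is initial + defects (mod 2*pi)
final angle = (5/3)*pi + (3/4)*pi = (5/12)*pi (mod 2*pi)

Answer: final direction angle = (5/12)*pi


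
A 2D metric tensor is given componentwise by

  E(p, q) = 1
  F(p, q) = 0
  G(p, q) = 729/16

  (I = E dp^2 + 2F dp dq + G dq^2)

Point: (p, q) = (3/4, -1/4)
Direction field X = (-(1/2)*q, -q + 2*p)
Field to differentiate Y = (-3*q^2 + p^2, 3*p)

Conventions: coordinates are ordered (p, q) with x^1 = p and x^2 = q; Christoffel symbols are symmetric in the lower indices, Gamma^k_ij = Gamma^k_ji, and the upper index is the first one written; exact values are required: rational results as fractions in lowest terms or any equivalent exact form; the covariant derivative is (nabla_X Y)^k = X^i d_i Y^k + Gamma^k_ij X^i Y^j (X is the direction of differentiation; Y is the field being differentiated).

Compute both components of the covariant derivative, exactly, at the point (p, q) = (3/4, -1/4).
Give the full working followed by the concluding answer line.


E = 1, F = 0, G = 729/16 at the point
E_p = 0, E_q = 0, F_p = 0, F_q = 0, G_p = 0, G_q = 0
EG - F^2 = 729/16;  g^inv = (16/729) * [[729/16, 0], [0, 1]]
first-kind symbols [ij,l] = (1/2)(d_i g_jl + d_j g_il - d_l g_ij): [pp,p] = E_p/2 = 0, [pp,q] = F_p - E_q/2 = 0, [pq,p] = E_q/2 = 0, [pq,q] = G_p/2 = 0, [qq,p] = F_q - G_p/2 = 0, [qq,q] = G_q/2 = 0
Gamma^p_ij = (G*[ij,p] - F*[ij,q])/(EG - F^2), Gamma^q_ij = (E*[ij,q] - F*[ij,p])/(EG - F^2)
Gamma_ppp = 0, Gamma_ppq = 0, Gamma_pqq = 0, Gamma_qpp = 0, Gamma_qpq = 0, Gamma_qqq = 0
X = (1/8, 7/4), Y = (3/8, 9/4) at the point

Answer: (nabla_X Y)^p = 45/16, (nabla_X Y)^q = 3/8


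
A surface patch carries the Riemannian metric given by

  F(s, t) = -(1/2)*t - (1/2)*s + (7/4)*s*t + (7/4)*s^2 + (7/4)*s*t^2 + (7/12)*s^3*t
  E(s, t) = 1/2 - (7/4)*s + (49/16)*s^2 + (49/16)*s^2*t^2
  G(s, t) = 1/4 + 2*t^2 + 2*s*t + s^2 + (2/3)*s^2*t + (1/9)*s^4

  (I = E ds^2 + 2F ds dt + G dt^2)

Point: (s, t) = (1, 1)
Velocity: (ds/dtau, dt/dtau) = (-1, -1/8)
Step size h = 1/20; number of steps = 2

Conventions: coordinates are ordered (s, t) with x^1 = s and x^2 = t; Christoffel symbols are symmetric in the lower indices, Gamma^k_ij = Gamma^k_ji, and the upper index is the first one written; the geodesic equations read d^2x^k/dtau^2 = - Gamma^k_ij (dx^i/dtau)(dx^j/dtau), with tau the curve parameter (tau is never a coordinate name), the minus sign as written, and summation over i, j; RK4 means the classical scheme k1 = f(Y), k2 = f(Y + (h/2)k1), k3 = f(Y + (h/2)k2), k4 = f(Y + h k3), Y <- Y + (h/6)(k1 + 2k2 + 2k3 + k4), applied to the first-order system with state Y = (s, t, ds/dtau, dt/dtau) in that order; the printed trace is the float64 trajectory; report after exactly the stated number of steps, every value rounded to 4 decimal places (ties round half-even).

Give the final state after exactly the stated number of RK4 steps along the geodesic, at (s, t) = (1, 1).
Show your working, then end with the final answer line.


f(Y) = (ds/dtau, dt/dtau, -Gamma^s_ij Y'^i Y'^j, -Gamma^t_ij Y'^i Y'^j) with the Gammas evaluated at the stage position; h = 0.050000; intermediate values shown to 6 dp
step 0: s = 1.0000, t = 1.0000, ds/dtau = -1.0000, dt/dtau = -0.1250
step 1:
  k1: at (s, t) = (1.000000, 1.000000), (ds/dtau, dt/dtau) = (-1.000000, -0.125000); Gamma_sss = 1.091066, Gamma_sst = 0.746494, Gamma_stt = -0.228498, Gamma_tss = -0.014265, Gamma_tst = -0.119308, Gamma_ttt = 0.736215; k1 = (-1.000000, -0.125000, -1.274119, 0.032589)
  k2: at (s, t) = (0.975000, 0.996875), (ds/dtau, dt/dtau) = (-1.031853, -0.124185); Gamma_sss = 1.057725, Gamma_sst = 0.700840, Gamma_stt = -0.270052, Gamma_tss = 0.046530, Gamma_tst = -0.069450, Gamma_ttt = 0.772722; k2 = (-1.031853, -0.124185, -1.301630, -0.043660)
  k3: at (s, t) = (0.974204, 0.996895), (ds/dtau, dt/dtau) = (-1.032541, -0.126091); Gamma_sss = 1.056800, Gamma_sst = 0.699436, Gamma_stt = -0.271312, Gamma_tss = 0.048315, Gamma_tst = -0.067951, Gamma_ttt = 0.773780; k3 = (-1.032541, -0.126091, -1.304510, -0.046120)
  k4: at (s, t) = (0.948373, 0.993695), (ds/dtau, dt/dtau) = (-1.065225, -0.127306); Gamma_sss = 1.023607, Gamma_sst = 0.652499, Gamma_stt = -0.315570, Gamma_tss = 0.109639, Gamma_tst = -0.017833, Gamma_ttt = 0.811174; k4 = (-1.065225, -0.127306, -1.333348, -0.132718)
  Y <- Y + (h/6)(k1 + 2k2 + 2k3 + k4): s = 0.9484, t = 0.9937, ds/dtau = -1.0652, dt/dtau = -0.1273
step 2:
  k1: at (s, t) = (0.948383, 0.993726), (ds/dtau, dt/dtau) = (-1.065165, -0.127331); Gamma_sss = 1.023650, Gamma_sst = 0.652531, Gamma_stt = -0.315530, Gamma_tss = 0.109582, Gamma_tst = -0.017871, Gamma_ttt = 0.811134; k1 = (-1.065165, -0.127331, -1.333296, -0.132633)
  k2: at (s, t) = (0.921754, 0.990543), (ds/dtau, dt/dtau) = (-1.098497, -0.130647); Gamma_sss = 0.990827, Gamma_sst = 0.604463, Gamma_stt = -0.362564, Gamma_tss = 0.171179, Gamma_tst = 0.032227, Gamma_ttt = 0.849231; k2 = (-1.098497, -0.130647, -1.362937, -0.230306)
  k3: at (s, t) = (0.920921, 0.990460), (ds/dtau, dt/dtau) = (-1.099238, -0.133088); Gamma_sss = 0.989838, Gamma_sst = 0.602972, Gamma_stt = -0.364049, Gamma_tss = 0.173064, Gamma_tst = 0.033758, Gamma_ttt = 0.850402; k3 = (-1.099238, -0.133088, -1.366022, -0.234058)
  k4: at (s, t) = (0.893421, 0.987072), (ds/dtau, dt/dtau) = (-1.133466, -0.139034); Gamma_sss = 0.957253, Gamma_sst = 0.553637, Gamma_stt = -0.414467, Gamma_tss = 0.235156, Gamma_tst = 0.083817, Gamma_ttt = 0.889381; k4 = (-1.133466, -0.139034, -1.396308, -0.345725)
  Y <- Y + (h/6)(k1 + 2k2 + 2k3 + k4): s = 0.8934, t = 0.9871, ds/dtau = -1.1334, dt/dtau = -0.1391

Answer: s = 0.8934, t = 0.9871, ds/dtau = -1.1334, dt/dtau = -0.1391


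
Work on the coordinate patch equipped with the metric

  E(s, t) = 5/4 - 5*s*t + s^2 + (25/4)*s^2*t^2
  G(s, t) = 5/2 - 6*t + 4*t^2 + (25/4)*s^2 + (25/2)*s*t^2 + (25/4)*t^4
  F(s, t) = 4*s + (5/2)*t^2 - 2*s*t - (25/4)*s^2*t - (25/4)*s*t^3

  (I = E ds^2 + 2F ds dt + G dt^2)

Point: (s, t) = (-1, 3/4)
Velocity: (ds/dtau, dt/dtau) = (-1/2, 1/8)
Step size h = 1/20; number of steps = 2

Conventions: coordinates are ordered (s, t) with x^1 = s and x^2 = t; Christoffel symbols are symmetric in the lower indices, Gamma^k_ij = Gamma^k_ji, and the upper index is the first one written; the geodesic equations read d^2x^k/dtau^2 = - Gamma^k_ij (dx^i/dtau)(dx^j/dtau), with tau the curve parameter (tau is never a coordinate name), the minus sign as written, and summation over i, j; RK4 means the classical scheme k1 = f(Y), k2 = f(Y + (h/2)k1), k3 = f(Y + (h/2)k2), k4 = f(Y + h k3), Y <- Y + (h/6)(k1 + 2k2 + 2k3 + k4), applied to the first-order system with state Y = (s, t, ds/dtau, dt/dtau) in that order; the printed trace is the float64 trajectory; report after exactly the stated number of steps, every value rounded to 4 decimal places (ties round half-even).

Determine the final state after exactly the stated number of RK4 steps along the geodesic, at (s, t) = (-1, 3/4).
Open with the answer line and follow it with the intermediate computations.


Answer: s = -1.0488, t = 0.7625, ds/dtau = -0.4756, dt/dtau = 0.1290

f(Y) = (ds/dtau, dt/dtau, -Gamma^s_ij Y'^i Y'^j, -Gamma^t_ij Y'^i Y'^j) with the Gammas evaluated at the stage position; h = 0.050000; intermediate values shown to 6 dp
step 0: s = -1.0000, t = 0.7500, ds/dtau = -0.5000, dt/dtau = 0.1250
step 1:
  k1: at (s, t) = (-1.000000, 0.750000), (ds/dtau, dt/dtau) = (-0.500000, 0.125000); Gamma_sss = -0.721154, Gamma_sst = 0.463797, Gamma_stt = 1.442309, Gamma_tss = -0.149978, Gamma_tst = -0.882223, Gamma_ttt = 0.299956; k1 = (-0.500000, 0.125000, 0.215727, -0.077470)
  k2: at (s, t) = (-1.012500, 0.753125), (ds/dtau, dt/dtau) = (-0.494607, 0.123063); Gamma_sss = -0.790438, Gamma_sst = 0.486072, Gamma_stt = 1.423333, Gamma_tss = -0.371623, Gamma_tst = -0.814787, Gamma_ttt = 0.279711; k2 = (-0.494607, 0.123063, 0.230986, -0.012512)
  k3: at (s, t) = (-1.012365, 0.753077), (ds/dtau, dt/dtau) = (-0.494225, 0.124687); Gamma_sss = -0.789698, Gamma_sst = 0.485817, Gamma_stt = 1.423531, Gamma_tss = -0.369252, Gamma_tst = -0.815519, Gamma_ttt = 0.279912; k3 = (-0.494225, 0.124687, 0.230635, -0.014669)
  k4: at (s, t) = (-1.024711, 0.756234), (ds/dtau, dt/dtau) = (-0.488468, 0.124267); Gamma_sss = -0.856906, Gamma_sst = 0.508003, Gamma_stt = 1.404611, Gamma_tss = -0.582432, Gamma_tst = -0.749115, Gamma_ttt = 0.259251; k4 = (-0.488468, 0.124267, 0.244441, 0.044023)
  Y <- Y + (h/6)(k1 + 2k2 + 2k3 + k4): s = -1.0247, t = 0.7562, ds/dtau = -0.4885, dt/dtau = 0.1243
step 2:
  k1: at (s, t) = (-1.024718, 0.756206), (ds/dtau, dt/dtau) = (-0.488472, 0.124268); Gamma_sss = -0.856952, Gamma_sst = 0.507994, Gamma_stt = 1.404582, Gamma_tss = -0.582514, Gamma_tst = -0.749085, Gamma_ttt = 0.259191; k1 = (-0.488472, 0.124268, 0.244454, 0.044047)
  k2: at (s, t) = (-1.036930, 0.759313), (ds/dtau, dt/dtau) = (-0.482360, 0.125369); Gamma_sss = -0.922159, Gamma_sst = 0.529984, Gamma_stt = 1.385683, Gamma_tss = -0.787654, Gamma_tst = -0.683764, Gamma_ttt = 0.238072; k2 = (-0.482360, 0.125369, 0.256880, 0.096824)
  k3: at (s, t) = (-1.036777, 0.759341), (ds/dtau, dt/dtau) = (-0.482050, 0.126689); Gamma_sss = -0.921311, Gamma_sst = 0.529744, Gamma_stt = 1.385968, Gamma_tss = -0.785196, Gamma_tst = -0.684583, Gamma_ttt = 0.238459; k3 = (-0.482050, 0.126689, 0.256545, 0.095015)
  k4: at (s, t) = (-1.048820, 0.762541), (ds/dtau, dt/dtau) = (-0.475644, 0.129019); Gamma_sss = -0.984211, Gamma_sst = 0.551475, Gamma_stt = 1.367314, Gamma_tss = -0.982250, Gamma_tst = -0.620664, Gamma_ttt = 0.217366; k4 = (-0.475644, 0.129019, 0.267590, 0.142427)
  Y <- Y + (h/6)(k1 + 2k2 + 2k3 + k4): s = -1.0488, t = 0.7625, ds/dtau = -0.4756, dt/dtau = 0.1290


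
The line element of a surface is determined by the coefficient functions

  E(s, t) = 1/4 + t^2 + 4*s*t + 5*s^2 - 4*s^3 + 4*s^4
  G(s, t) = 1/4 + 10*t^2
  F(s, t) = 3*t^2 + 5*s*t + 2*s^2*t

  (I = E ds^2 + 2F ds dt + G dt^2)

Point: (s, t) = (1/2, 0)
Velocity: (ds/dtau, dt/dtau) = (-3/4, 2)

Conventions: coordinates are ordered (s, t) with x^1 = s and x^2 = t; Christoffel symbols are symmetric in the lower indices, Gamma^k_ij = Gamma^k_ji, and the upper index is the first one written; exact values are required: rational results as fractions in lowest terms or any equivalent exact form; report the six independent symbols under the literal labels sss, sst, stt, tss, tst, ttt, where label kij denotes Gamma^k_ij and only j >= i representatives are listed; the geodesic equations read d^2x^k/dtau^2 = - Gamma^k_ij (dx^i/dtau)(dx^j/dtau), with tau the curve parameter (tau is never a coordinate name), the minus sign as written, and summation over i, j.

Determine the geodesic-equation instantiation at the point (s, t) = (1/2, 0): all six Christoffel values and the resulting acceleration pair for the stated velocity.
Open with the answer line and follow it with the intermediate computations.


Answer: Gamma_sss = 8/5, Gamma_sst = 4/5, Gamma_stt = 12/5, Gamma_tss = -4, Gamma_tst = 0, Gamma_ttt = 0; accelerations (d^2s/dtau^2, d^2t/dtau^2) = (-81/10, 9/4)

E = 5/4, F = 0, G = 1/4 at the point
E_s = 4, E_t = 2, F_s = 0, F_t = 3, G_s = 0, G_t = 0
EG - F^2 = 5/16;  g^inv = (16/5) * [[1/4, 0], [0, 5/4]]
first-kind symbols [ij,l] = (1/2)(d_i g_jl + d_j g_il - d_l g_ij): [ss,s] = E_s/2 = 2, [ss,t] = F_s - E_t/2 = -1, [st,s] = E_t/2 = 1, [st,t] = G_s/2 = 0, [tt,s] = F_t - G_s/2 = 3, [tt,t] = G_t/2 = 0
Gamma^s_ij = (G*[ij,s] - F*[ij,t])/(EG - F^2), Gamma^t_ij = (E*[ij,t] - F*[ij,s])/(EG - F^2)
Gamma_sss = 8/5, Gamma_sst = 4/5, Gamma_stt = 12/5, Gamma_tss = -4, Gamma_tst = 0, Gamma_ttt = 0
d^2s/dtau^2 = -(Gamma_sss*(-3/4)^2 + 2*Gamma_sst*(-3/4)*(2) + Gamma_stt*(2)^2) = -81/10
d^2t/dtau^2 = -(Gamma_tss*(-3/4)^2 + 2*Gamma_tst*(-3/4)*(2) + Gamma_ttt*(2)^2) = 9/4


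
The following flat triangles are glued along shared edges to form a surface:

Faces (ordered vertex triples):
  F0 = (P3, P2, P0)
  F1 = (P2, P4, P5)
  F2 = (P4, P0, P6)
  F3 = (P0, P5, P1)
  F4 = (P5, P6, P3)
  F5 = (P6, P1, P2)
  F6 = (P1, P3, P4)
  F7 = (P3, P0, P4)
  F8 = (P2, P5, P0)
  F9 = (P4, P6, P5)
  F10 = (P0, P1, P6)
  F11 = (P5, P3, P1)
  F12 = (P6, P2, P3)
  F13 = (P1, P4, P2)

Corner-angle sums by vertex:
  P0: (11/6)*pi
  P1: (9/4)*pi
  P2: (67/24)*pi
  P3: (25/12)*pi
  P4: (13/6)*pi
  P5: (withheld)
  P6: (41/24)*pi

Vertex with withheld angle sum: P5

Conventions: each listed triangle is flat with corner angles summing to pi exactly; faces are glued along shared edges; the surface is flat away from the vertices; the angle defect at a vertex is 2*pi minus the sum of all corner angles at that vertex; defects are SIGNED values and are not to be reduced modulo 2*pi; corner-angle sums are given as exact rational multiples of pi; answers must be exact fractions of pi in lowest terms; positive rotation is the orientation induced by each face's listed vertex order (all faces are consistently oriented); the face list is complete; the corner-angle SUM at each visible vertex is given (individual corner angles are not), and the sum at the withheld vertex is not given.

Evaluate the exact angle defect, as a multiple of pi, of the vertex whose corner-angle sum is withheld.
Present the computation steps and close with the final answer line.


V = 7, E = 21, F = 14; chi = V - E + F = 0
Gauss-Bonnet: total defect = 2*pi*chi = 0; visible defects sum to (-5/6)*pi

Answer: defect(P5) = (5/6)*pi


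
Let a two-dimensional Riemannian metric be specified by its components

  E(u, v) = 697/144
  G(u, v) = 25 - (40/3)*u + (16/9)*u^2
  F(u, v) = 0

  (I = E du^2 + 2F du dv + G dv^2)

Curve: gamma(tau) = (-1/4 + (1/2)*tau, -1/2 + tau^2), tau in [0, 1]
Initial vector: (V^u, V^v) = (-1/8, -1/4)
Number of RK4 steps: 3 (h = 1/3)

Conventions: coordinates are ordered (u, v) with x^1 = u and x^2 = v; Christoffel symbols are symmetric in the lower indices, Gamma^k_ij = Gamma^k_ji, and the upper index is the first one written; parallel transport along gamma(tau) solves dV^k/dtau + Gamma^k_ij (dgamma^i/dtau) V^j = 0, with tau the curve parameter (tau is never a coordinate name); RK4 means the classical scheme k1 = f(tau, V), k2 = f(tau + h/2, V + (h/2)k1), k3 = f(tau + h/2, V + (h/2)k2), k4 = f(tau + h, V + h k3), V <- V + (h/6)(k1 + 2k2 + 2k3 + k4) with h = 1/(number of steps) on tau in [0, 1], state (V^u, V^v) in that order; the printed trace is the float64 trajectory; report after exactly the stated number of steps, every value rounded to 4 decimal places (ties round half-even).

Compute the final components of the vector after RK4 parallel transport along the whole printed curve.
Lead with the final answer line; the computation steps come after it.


Answer: V^u = 0.2425, V^v = -0.2684

gamma'(tau) = (1/2, 2*tau); f(tau, V)^k = -Gamma^k_ij(gamma(tau)) gamma'^i(tau) V^j; h = 1/3; intermediate values shown to 6 dp
curve data and Christoffel symbols at the stage parameters:
  tau = 0.000000: gamma = (-0.250000, -0.500000), gamma' = (0.500000, 0.000000); Gamma_uuu = 0.000000, Gamma_uuv = 0.000000, Gamma_uvv = 1.469154, Gamma_vuu = 0.000000, Gamma_vuv = -0.250000, Gamma_vvv = 0.000000
  tau = 0.166667: gamma = (-0.166667, -0.472222), gamma' = (0.500000, 0.333333); Gamma_uuu = 0.000000, Gamma_uuv = 0.000000, Gamma_uvv = 1.438546, Gamma_vuu = 0.000000, Gamma_vuv = -0.255319, Gamma_vvv = 0.000000
  tau = 0.333333: gamma = (-0.083333, -0.388889), gamma' = (0.500000, 0.666667); Gamma_uuu = 0.000000, Gamma_uuv = 0.000000, Gamma_uvv = 1.407939, Gamma_vuu = 0.000000, Gamma_vuv = -0.260870, Gamma_vvv = 0.000000
  tau = 0.500000: gamma = (0.000000, -0.250000), gamma' = (0.500000, 1.000000); Gamma_uuu = 0.000000, Gamma_uuv = 0.000000, Gamma_uvv = 1.377331, Gamma_vuu = 0.000000, Gamma_vuv = -0.266667, Gamma_vvv = 0.000000
  tau = 0.666667: gamma = (0.083333, -0.055556), gamma' = (0.500000, 1.333333); Gamma_uuu = 0.000000, Gamma_uuv = 0.000000, Gamma_uvv = 1.346724, Gamma_vuu = 0.000000, Gamma_vuv = -0.272727, Gamma_vvv = 0.000000
  tau = 0.833333: gamma = (0.166667, 0.194444), gamma' = (0.500000, 1.666667); Gamma_uuu = 0.000000, Gamma_uuv = 0.000000, Gamma_uvv = 1.316117, Gamma_vuu = 0.000000, Gamma_vuv = -0.279070, Gamma_vvv = 0.000000
  tau = 1.000000: gamma = (0.250000, 0.500000), gamma' = (0.500000, 2.000000); Gamma_uuu = 0.000000, Gamma_uuv = 0.000000, Gamma_uvv = 1.285509, Gamma_vuu = 0.000000, Gamma_vuv = -0.285714, Gamma_vvv = 0.000000
step 0: V^u = -0.1250, V^v = -0.2500
step 1: k1 = (0.000000, -0.031250), k2 = (0.122376, -0.043218), k3 = (0.123333, -0.041737), k4 = (0.247715, -0.049013); V <- V + (h/6)(k1 + 2k2 + 2k3 + k4): V^u = -0.0839, V^v = -0.2639
step 2: k1 = (0.247702, -0.049019), k2 = (0.374728, -0.047650), k3 = (0.374414, -0.041974), k4 = (0.498988, -0.023033); V <- V + (h/6)(k1 + 2k2 + 2k3 + k4): V^u = 0.0408, V^v = -0.2779
step 3: k1 = (0.498934, -0.023059), k2 = (0.617923, 0.018339), k3 = (0.602788, 0.028526), k4 = (0.689936, 0.099786); V <- V + (h/6)(k1 + 2k2 + 2k3 + k4): V^u = 0.2425, V^v = -0.2684


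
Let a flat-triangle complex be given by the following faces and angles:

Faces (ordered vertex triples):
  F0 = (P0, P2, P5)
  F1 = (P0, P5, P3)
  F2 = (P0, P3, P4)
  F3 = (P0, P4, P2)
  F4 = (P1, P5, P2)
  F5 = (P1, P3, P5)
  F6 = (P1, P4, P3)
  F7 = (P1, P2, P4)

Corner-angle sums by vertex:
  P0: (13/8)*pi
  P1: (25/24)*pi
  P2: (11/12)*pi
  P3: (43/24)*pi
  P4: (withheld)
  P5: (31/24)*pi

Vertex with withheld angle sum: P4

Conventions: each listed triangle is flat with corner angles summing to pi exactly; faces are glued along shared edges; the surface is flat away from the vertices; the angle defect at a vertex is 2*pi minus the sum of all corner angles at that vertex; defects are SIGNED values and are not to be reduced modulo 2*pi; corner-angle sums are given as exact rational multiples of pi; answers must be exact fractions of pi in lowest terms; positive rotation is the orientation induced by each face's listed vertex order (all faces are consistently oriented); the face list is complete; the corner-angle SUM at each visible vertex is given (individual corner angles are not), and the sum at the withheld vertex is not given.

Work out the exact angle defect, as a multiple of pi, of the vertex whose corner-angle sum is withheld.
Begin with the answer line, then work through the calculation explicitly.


Answer: defect(P4) = (2/3)*pi

V = 6, E = 12, F = 8; chi = V - E + F = 2
Gauss-Bonnet: total defect = 2*pi*chi = 4*pi; visible defects sum to (10/3)*pi


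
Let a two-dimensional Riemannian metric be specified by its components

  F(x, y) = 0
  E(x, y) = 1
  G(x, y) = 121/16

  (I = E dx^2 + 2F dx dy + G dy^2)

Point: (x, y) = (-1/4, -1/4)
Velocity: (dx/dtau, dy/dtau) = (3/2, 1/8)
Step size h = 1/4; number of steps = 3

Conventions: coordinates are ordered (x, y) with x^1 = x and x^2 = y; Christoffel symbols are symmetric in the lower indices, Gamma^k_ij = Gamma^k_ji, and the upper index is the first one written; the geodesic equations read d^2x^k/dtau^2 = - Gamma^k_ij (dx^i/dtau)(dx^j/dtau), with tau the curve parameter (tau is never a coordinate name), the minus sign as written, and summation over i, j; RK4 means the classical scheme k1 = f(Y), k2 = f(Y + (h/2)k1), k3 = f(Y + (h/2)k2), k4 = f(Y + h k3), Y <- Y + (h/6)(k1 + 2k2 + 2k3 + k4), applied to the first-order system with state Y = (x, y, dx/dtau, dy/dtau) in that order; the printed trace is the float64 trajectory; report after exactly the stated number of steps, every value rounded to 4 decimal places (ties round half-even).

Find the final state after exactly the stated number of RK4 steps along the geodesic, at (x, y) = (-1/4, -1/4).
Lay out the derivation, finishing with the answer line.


f(Y) = (dx/dtau, dy/dtau, -Gamma^x_ij Y'^i Y'^j, -Gamma^y_ij Y'^i Y'^j) with the Gammas evaluated at the stage position; h = 0.250000; intermediate values shown to 6 dp
step 0: x = -0.2500, y = -0.2500, dx/dtau = 1.5000, dy/dtau = 0.1250
step 1:
  k1: at (x, y) = (-0.250000, -0.250000), (dx/dtau, dy/dtau) = (1.500000, 0.125000); Gamma_xxx = 0.000000, Gamma_xxy = 0.000000, Gamma_xyy = 0.000000, Gamma_yxx = 0.000000, Gamma_yxy = 0.000000, Gamma_yyy = 0.000000; k1 = (1.500000, 0.125000, 0.000000, 0.000000)
  k2: at (x, y) = (-0.062500, -0.234375), (dx/dtau, dy/dtau) = (1.500000, 0.125000); Gamma_xxx = 0.000000, Gamma_xxy = 0.000000, Gamma_xyy = 0.000000, Gamma_yxx = 0.000000, Gamma_yxy = 0.000000, Gamma_yyy = 0.000000; k2 = (1.500000, 0.125000, 0.000000, 0.000000)
  k3: at (x, y) = (-0.062500, -0.234375), (dx/dtau, dy/dtau) = (1.500000, 0.125000); Gamma_xxx = 0.000000, Gamma_xxy = 0.000000, Gamma_xyy = 0.000000, Gamma_yxx = 0.000000, Gamma_yxy = 0.000000, Gamma_yyy = 0.000000; k3 = (1.500000, 0.125000, 0.000000, 0.000000)
  k4: at (x, y) = (0.125000, -0.218750), (dx/dtau, dy/dtau) = (1.500000, 0.125000); Gamma_xxx = 0.000000, Gamma_xxy = 0.000000, Gamma_xyy = 0.000000, Gamma_yxx = 0.000000, Gamma_yxy = 0.000000, Gamma_yyy = 0.000000; k4 = (1.500000, 0.125000, 0.000000, 0.000000)
  Y <- Y + (h/6)(k1 + 2k2 + 2k3 + k4): x = 0.1250, y = -0.2188, dx/dtau = 1.5000, dy/dtau = 0.1250
step 2:
  k1: at (x, y) = (0.125000, -0.218750), (dx/dtau, dy/dtau) = (1.500000, 0.125000); Gamma_xxx = 0.000000, Gamma_xxy = 0.000000, Gamma_xyy = 0.000000, Gamma_yxx = 0.000000, Gamma_yxy = 0.000000, Gamma_yyy = 0.000000; k1 = (1.500000, 0.125000, 0.000000, 0.000000)
  k2: at (x, y) = (0.312500, -0.203125), (dx/dtau, dy/dtau) = (1.500000, 0.125000); Gamma_xxx = 0.000000, Gamma_xxy = 0.000000, Gamma_xyy = 0.000000, Gamma_yxx = 0.000000, Gamma_yxy = 0.000000, Gamma_yyy = 0.000000; k2 = (1.500000, 0.125000, 0.000000, 0.000000)
  k3: at (x, y) = (0.312500, -0.203125), (dx/dtau, dy/dtau) = (1.500000, 0.125000); Gamma_xxx = 0.000000, Gamma_xxy = 0.000000, Gamma_xyy = 0.000000, Gamma_yxx = 0.000000, Gamma_yxy = 0.000000, Gamma_yyy = 0.000000; k3 = (1.500000, 0.125000, 0.000000, 0.000000)
  k4: at (x, y) = (0.500000, -0.187500), (dx/dtau, dy/dtau) = (1.500000, 0.125000); Gamma_xxx = 0.000000, Gamma_xxy = 0.000000, Gamma_xyy = 0.000000, Gamma_yxx = 0.000000, Gamma_yxy = 0.000000, Gamma_yyy = 0.000000; k4 = (1.500000, 0.125000, 0.000000, 0.000000)
  Y <- Y + (h/6)(k1 + 2k2 + 2k3 + k4): x = 0.5000, y = -0.1875, dx/dtau = 1.5000, dy/dtau = 0.1250
step 3:
  k1: at (x, y) = (0.500000, -0.187500), (dx/dtau, dy/dtau) = (1.500000, 0.125000); Gamma_xxx = 0.000000, Gamma_xxy = 0.000000, Gamma_xyy = 0.000000, Gamma_yxx = 0.000000, Gamma_yxy = 0.000000, Gamma_yyy = 0.000000; k1 = (1.500000, 0.125000, 0.000000, 0.000000)
  k2: at (x, y) = (0.687500, -0.171875), (dx/dtau, dy/dtau) = (1.500000, 0.125000); Gamma_xxx = 0.000000, Gamma_xxy = 0.000000, Gamma_xyy = 0.000000, Gamma_yxx = 0.000000, Gamma_yxy = 0.000000, Gamma_yyy = 0.000000; k2 = (1.500000, 0.125000, 0.000000, 0.000000)
  k3: at (x, y) = (0.687500, -0.171875), (dx/dtau, dy/dtau) = (1.500000, 0.125000); Gamma_xxx = 0.000000, Gamma_xxy = 0.000000, Gamma_xyy = 0.000000, Gamma_yxx = 0.000000, Gamma_yxy = 0.000000, Gamma_yyy = 0.000000; k3 = (1.500000, 0.125000, 0.000000, 0.000000)
  k4: at (x, y) = (0.875000, -0.156250), (dx/dtau, dy/dtau) = (1.500000, 0.125000); Gamma_xxx = 0.000000, Gamma_xxy = 0.000000, Gamma_xyy = 0.000000, Gamma_yxx = 0.000000, Gamma_yxy = 0.000000, Gamma_yyy = 0.000000; k4 = (1.500000, 0.125000, 0.000000, 0.000000)
  Y <- Y + (h/6)(k1 + 2k2 + 2k3 + k4): x = 0.8750, y = -0.1562, dx/dtau = 1.5000, dy/dtau = 0.1250

Answer: x = 0.8750, y = -0.1562, dx/dtau = 1.5000, dy/dtau = 0.1250


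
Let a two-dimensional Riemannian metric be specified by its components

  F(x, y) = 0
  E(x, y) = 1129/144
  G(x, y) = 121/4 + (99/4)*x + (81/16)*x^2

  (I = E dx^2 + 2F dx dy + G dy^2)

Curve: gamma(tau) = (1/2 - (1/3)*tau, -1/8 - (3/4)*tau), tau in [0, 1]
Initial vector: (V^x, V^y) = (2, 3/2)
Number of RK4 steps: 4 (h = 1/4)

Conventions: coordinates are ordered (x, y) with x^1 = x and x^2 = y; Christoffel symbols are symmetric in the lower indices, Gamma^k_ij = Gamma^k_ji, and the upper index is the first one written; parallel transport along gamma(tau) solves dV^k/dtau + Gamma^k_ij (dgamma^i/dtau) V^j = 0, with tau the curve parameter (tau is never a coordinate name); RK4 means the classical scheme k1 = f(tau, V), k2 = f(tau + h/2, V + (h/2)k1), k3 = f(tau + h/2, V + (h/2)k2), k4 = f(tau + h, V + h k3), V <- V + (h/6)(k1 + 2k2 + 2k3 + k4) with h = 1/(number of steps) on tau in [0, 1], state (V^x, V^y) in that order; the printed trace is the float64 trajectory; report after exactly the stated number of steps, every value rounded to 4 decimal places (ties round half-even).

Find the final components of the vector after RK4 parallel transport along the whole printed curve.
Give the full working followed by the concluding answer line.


gamma'(tau) = (-1/3, -3/4); f(tau, V)^k = -Gamma^k_ij(gamma(tau)) gamma'^i(tau) V^j; h = 1/4; intermediate values shown to 6 dp
curve data and Christoffel symbols at the stage parameters:
  tau = 0.000000: gamma = (0.500000, -0.125000), gamma' = (-0.333333, -0.750000); Gamma_xxx = 0.000000, Gamma_xxy = 0.000000, Gamma_xyy = -1.901240, Gamma_yxx = 0.000000, Gamma_yxy = 0.339623, Gamma_yyy = 0.000000
  tau = 0.125000: gamma = (0.458333, -0.218750), gamma' = (-0.333333, -0.750000); Gamma_xxx = 0.000000, Gamma_xxy = 0.000000, Gamma_xyy = -1.874336, Gamma_yxx = 0.000000, Gamma_yxy = 0.344498, Gamma_yyy = 0.000000
  tau = 0.250000: gamma = (0.416667, -0.312500), gamma' = (-0.333333, -0.750000); Gamma_xxx = 0.000000, Gamma_xxy = 0.000000, Gamma_xyy = -1.847431, Gamma_yxx = 0.000000, Gamma_yxy = 0.349515, Gamma_yyy = 0.000000
  tau = 0.375000: gamma = (0.375000, -0.406250), gamma' = (-0.333333, -0.750000); Gamma_xxx = 0.000000, Gamma_xxy = 0.000000, Gamma_xyy = -1.820527, Gamma_yxx = 0.000000, Gamma_yxy = 0.354680, Gamma_yyy = 0.000000
  tau = 0.500000: gamma = (0.333333, -0.500000), gamma' = (-0.333333, -0.750000); Gamma_xxx = 0.000000, Gamma_xxy = 0.000000, Gamma_xyy = -1.793623, Gamma_yxx = 0.000000, Gamma_yxy = 0.360000, Gamma_yyy = 0.000000
  tau = 0.625000: gamma = (0.291667, -0.593750), gamma' = (-0.333333, -0.750000); Gamma_xxx = 0.000000, Gamma_xxy = 0.000000, Gamma_xyy = -1.766718, Gamma_yxx = 0.000000, Gamma_yxy = 0.365482, Gamma_yyy = 0.000000
  tau = 0.750000: gamma = (0.250000, -0.687500), gamma' = (-0.333333, -0.750000); Gamma_xxx = 0.000000, Gamma_xxy = 0.000000, Gamma_xyy = -1.739814, Gamma_yxx = 0.000000, Gamma_yxy = 0.371134, Gamma_yyy = 0.000000
  tau = 0.875000: gamma = (0.208333, -0.781250), gamma' = (-0.333333, -0.750000); Gamma_xxx = 0.000000, Gamma_xxy = 0.000000, Gamma_xyy = -1.712910, Gamma_yxx = 0.000000, Gamma_yxy = 0.376963, Gamma_yyy = 0.000000
  tau = 1.000000: gamma = (0.166667, -0.875000), gamma' = (-0.333333, -0.750000); Gamma_xxx = 0.000000, Gamma_xxy = 0.000000, Gamma_xyy = -1.686005, Gamma_yxx = 0.000000, Gamma_yxy = 0.382979, Gamma_yyy = 0.000000
step 0: V^x = 2.0000, V^y = 1.5000
step 1: k1 = (-2.138895, 0.679245), k2 = (-2.227984, 0.629666), k3 = (-2.219272, 0.626077), k4 = (-2.295229, 0.571827); V <- V + (h/6)(k1 + 2k2 + 2k3 + k4): V^x = 1.4446, V^y = 1.6568
step 2: k1 = (-2.295581, 0.571714), k2 = (-2.359727, 0.512281), k3 = (-2.349584, 0.509270), k4 = (-2.399989, 0.445547); V <- V + (h/6)(k1 + 2k2 + 2k3 + k4): V^x = 0.8565, V^y = 1.7843
step 3: k1 = (-2.400255, 0.445383), k2 = (-2.438020, 0.376706), k3 = (-2.426645, 0.374366), k4 = (-2.450371, 0.301871); V <- V + (h/6)(k1 + 2k2 + 2k3 + k4): V^x = 0.2491, V^y = 1.8780
step 4: k1 = (-2.450545, 0.301655), k2 = (-2.461092, 0.224528), k3 = (-2.448706, 0.222944), k4 = (-2.445234, 0.142559); V <- V + (h/6)(k1 + 2k2 + 2k3 + k4): V^x = -0.3641, V^y = 1.9338

Answer: V^x = -0.3641, V^y = 1.9338


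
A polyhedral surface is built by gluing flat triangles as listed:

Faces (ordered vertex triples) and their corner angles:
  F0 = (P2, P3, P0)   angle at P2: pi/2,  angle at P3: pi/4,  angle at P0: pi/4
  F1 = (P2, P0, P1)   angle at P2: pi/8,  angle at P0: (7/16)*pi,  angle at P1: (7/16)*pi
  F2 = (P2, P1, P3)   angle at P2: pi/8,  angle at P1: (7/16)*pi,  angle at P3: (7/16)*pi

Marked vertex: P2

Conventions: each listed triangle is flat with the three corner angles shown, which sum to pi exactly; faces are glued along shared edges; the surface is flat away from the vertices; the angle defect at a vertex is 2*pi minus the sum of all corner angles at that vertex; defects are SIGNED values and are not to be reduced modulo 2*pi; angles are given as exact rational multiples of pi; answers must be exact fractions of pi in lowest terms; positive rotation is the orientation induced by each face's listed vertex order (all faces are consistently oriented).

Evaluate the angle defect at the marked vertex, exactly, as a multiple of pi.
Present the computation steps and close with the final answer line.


Sum of corner angles at P2: (3/4)*pi
defect = 2*pi - (3/4)*pi

Answer: defect(P2) = (5/4)*pi


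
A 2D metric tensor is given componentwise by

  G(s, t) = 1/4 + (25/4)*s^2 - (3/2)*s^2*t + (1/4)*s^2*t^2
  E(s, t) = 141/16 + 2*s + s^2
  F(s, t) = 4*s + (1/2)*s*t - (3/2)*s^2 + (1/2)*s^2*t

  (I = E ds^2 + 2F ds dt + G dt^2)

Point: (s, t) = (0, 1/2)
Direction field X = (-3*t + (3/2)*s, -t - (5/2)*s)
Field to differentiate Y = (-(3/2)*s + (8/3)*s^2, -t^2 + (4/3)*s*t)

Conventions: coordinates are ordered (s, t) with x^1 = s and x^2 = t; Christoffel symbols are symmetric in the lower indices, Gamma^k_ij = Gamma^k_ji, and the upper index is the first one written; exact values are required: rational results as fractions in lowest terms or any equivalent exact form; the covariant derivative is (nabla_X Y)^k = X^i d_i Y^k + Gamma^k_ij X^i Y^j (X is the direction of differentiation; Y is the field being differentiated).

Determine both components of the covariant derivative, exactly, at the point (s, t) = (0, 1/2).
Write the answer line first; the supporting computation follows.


Answer: (nabla_X Y)^s = 9/4, (nabla_X Y)^t = -1/2

E = 141/16, F = 0, G = 1/4 at the point
E_s = 2, E_t = 0, F_s = 17/4, F_t = 0, G_s = 0, G_t = 0
EG - F^2 = 141/64;  g^inv = (64/141) * [[1/4, 0], [0, 141/16]]
first-kind symbols [ij,l] = (1/2)(d_i g_jl + d_j g_il - d_l g_ij): [ss,s] = E_s/2 = 1, [ss,t] = F_s - E_t/2 = 17/4, [st,s] = E_t/2 = 0, [st,t] = G_s/2 = 0, [tt,s] = F_t - G_s/2 = 0, [tt,t] = G_t/2 = 0
Gamma^s_ij = (G*[ij,s] - F*[ij,t])/(EG - F^2), Gamma^t_ij = (E*[ij,t] - F*[ij,s])/(EG - F^2)
Gamma_sss = 16/141, Gamma_sst = 0, Gamma_stt = 0, Gamma_tss = 17, Gamma_tst = 0, Gamma_ttt = 0
X = (-3/2, -1/2), Y = (0, -1/4) at the point


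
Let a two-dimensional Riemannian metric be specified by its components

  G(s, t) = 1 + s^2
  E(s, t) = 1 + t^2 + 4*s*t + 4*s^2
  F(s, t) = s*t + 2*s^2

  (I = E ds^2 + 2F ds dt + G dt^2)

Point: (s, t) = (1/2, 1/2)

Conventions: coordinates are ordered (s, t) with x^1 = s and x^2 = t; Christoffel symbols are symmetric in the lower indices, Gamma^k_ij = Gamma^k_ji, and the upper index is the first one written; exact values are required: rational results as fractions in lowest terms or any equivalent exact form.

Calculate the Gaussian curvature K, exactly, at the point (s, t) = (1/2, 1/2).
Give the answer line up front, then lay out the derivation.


Answer: K = -4/49

E = 13/4, F = 3/4, G = 5/4, EG - F^2 = 7/2 at the point
E_s = 6, E_t = 3, F_s = 5/2, F_t = 1/2, G_s = 1, G_t = 0
E_tt = 2, F_st = 1, G_ss = 2
The intrinsic route: Brioschi's K = (det M1 - det M2)/(EG - F^2)^2.
M1 = [[-E_tt/2 + F_st - G_ss/2, E_s/2, F_s - E_t/2], [F_t - G_s/2, E, F], [G_t/2, F, G]] = [[-1, 3, 1], [0, 13/4, 3/4], [0, 3/4, 5/4]]; det M1 = -7/2
M2 = [[0, E_t/2, G_s/2], [E_t/2, E, F], [G_s/2, F, G]] = [[0, 3/2, 1/2], [3/2, 13/4, 3/4], [1/2, 3/4, 5/4]]; det M2 = -5/2
det M1 - det M2 = -1; K = -1 / (7/2)^2 = -4/49


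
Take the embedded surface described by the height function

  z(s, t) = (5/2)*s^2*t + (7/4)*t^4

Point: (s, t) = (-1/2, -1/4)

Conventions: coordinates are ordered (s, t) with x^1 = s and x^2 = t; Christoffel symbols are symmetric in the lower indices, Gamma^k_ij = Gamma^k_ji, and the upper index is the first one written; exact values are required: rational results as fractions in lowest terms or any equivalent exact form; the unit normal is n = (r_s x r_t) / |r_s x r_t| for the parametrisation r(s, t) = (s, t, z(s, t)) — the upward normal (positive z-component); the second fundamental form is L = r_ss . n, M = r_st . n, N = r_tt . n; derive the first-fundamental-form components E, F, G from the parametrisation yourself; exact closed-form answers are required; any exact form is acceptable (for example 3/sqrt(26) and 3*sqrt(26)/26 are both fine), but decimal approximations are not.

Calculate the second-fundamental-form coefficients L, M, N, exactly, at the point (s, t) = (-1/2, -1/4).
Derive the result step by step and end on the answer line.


z_s = 5/8, z_t = 33/64, z_ss = -5/4, z_st = -5/2, z_tt = 21/16
E = 89/64, F = 165/512, G = 5185/4096; answer radicand W^2 = 6785/4096
unnormalised second-form numerators: l = -5/4, m = -5/2, n = 21/16; L = l/sqrt(6785/4096), and similarly M = m/sqrt(W^2), N = n/sqrt(W^2)

Answer: L = -16*sqrt(6785)/1357, M = -32*sqrt(6785)/1357, N = 84*sqrt(6785)/6785


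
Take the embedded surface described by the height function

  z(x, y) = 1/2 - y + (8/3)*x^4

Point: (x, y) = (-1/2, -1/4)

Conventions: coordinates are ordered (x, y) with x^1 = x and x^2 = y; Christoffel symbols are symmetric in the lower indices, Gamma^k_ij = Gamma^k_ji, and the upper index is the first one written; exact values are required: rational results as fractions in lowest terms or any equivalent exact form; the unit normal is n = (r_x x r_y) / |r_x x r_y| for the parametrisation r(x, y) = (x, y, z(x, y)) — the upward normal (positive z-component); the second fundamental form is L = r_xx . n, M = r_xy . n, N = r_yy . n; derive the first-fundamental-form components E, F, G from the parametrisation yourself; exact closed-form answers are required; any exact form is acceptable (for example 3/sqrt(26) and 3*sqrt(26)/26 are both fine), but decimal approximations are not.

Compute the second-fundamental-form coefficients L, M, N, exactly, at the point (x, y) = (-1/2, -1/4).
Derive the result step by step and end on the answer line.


z_x = -4/3, z_y = -1, z_xx = 8, z_xy = 0, z_yy = 0
E = 25/9, F = 4/3, G = 2; answer radicand W^2 = 34/9
unnormalised second-form numerators: l = 8, m = 0, n = 0; L = l/sqrt(34/9), and similarly M = m/sqrt(W^2), N = n/sqrt(W^2)

Answer: L = 12*sqrt(34)/17, M = 0, N = 0


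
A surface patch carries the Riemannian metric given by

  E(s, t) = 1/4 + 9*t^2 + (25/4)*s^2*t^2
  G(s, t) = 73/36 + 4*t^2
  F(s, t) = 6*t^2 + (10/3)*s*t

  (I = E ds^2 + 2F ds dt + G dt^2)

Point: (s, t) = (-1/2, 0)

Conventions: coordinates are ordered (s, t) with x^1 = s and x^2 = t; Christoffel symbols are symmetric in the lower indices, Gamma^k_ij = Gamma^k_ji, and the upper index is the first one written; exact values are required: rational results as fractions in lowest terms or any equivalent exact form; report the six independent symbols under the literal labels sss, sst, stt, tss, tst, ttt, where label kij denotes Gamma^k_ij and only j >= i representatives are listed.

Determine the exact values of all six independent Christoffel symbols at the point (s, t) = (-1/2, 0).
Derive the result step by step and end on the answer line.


E = 1/4, F = 0, G = 73/36 at the point
E_s = 0, E_t = 0, F_s = 0, F_t = -5/3, G_s = 0, G_t = 0
EG - F^2 = 73/144;  g^inv = (144/73) * [[73/36, 0], [0, 1/4]]
first-kind symbols [ij,l] = (1/2)(d_i g_jl + d_j g_il - d_l g_ij): [ss,s] = E_s/2 = 0, [ss,t] = F_s - E_t/2 = 0, [st,s] = E_t/2 = 0, [st,t] = G_s/2 = 0, [tt,s] = F_t - G_s/2 = -5/3, [tt,t] = G_t/2 = 0
Gamma^s_ij = (G*[ij,s] - F*[ij,t])/(EG - F^2), Gamma^t_ij = (E*[ij,t] - F*[ij,s])/(EG - F^2)

Answer: Gamma_sss = 0, Gamma_sst = 0, Gamma_stt = -20/3, Gamma_tss = 0, Gamma_tst = 0, Gamma_ttt = 0


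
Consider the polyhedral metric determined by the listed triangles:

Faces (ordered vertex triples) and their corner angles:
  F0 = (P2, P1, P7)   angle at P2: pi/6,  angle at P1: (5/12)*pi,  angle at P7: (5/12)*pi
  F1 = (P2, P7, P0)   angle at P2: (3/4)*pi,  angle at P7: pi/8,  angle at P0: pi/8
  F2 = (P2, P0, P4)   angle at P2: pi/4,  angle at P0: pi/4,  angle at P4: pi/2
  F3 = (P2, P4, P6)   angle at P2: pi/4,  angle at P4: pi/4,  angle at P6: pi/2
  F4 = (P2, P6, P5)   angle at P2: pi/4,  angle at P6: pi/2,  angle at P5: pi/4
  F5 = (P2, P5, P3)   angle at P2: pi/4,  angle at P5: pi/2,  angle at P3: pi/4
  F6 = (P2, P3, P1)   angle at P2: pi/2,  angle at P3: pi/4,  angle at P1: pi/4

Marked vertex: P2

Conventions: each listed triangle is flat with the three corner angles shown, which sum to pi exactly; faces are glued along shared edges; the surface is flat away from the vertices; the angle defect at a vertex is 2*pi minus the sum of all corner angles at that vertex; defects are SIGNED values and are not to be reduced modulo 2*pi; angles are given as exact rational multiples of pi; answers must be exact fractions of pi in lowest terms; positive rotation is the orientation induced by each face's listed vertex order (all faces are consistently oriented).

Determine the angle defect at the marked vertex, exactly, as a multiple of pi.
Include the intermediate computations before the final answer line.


Sum of corner angles at P2: (29/12)*pi
defect = 2*pi - (29/12)*pi

Answer: defect(P2) = (-5/12)*pi


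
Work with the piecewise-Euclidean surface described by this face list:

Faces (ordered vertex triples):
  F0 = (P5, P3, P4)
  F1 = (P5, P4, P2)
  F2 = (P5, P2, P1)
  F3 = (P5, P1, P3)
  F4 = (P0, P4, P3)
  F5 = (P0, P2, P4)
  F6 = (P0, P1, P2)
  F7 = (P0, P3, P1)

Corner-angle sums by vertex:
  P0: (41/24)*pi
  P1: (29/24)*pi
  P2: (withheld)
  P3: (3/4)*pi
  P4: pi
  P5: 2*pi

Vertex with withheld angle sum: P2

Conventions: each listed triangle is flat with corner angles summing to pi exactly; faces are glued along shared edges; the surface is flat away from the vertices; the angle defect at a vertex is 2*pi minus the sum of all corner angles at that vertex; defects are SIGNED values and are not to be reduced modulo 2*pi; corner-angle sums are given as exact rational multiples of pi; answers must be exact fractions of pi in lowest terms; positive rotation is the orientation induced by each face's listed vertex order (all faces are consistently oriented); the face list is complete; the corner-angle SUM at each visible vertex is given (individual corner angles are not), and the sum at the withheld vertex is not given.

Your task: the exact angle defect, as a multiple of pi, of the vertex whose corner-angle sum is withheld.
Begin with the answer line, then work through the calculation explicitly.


Answer: defect(P2) = (2/3)*pi

V = 6, E = 12, F = 8; chi = V - E + F = 2
Gauss-Bonnet: total defect = 2*pi*chi = 4*pi; visible defects sum to (10/3)*pi
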